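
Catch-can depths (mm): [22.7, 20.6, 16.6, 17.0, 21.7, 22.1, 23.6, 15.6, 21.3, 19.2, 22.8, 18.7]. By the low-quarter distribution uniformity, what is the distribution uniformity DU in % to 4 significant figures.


Approach: apply the low-quarter distribution uniformity, DU = (mean of lowest quarter of readings / overall mean)*100.
sorted lowest 3 of 12: [15.6, 16.6, 17.0] -> mean = 16.4000 mm
overall mean = 20.1583 mm
DU = (16.4000/20.1583)*100 = 81.36 %
Therefore the distribution uniformity DU = 81.36 %.


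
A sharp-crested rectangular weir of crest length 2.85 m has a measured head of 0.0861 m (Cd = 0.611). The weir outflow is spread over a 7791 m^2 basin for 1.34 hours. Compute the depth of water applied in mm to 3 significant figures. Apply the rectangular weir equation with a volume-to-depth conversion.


Approach: apply the rectangular weir equation with a volume-to-depth conversion, Q = (2/3)*Cd*L*sqrt(2g)*H^1.5; d = Q*t/A * 1000.
Step 1 — weir discharge:
  Q = (2/3)*0.611*2.85*sqrt(2*9.81)*0.0861^1.5 = 0.12991 m^3/s
Step 2 — volume: V = 0.12991 * 1.34*3600 = 626.70 m^3
Step 3 — depth: d = V/A * 1000 = 626.70/7791 * 1000 = 80.4 mm
Therefore the depth of water applied = 80.4 mm.


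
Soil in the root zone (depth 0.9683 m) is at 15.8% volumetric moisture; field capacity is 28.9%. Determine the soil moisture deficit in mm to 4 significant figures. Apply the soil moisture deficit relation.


Approach: apply the soil moisture deficit relation, SMD = (FC - theta)/100 * depth * 1000.
SMD = (28.9 - 15.8)/100 * 0.9683 * 1000 = 126.8 mm
Therefore the soil moisture deficit = 126.8 mm.


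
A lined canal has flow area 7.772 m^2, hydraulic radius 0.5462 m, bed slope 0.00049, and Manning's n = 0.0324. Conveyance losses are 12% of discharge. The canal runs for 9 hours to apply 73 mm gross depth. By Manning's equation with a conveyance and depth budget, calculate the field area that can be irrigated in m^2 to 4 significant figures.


Approach: apply Manning's equation with a conveyance and depth budget, Q = (1/n)*A*R^(2/3)*S^(1/2); Q_field = Q*(1-loss); Area = Q_field*t/(d/1000).
Step 1 — canal discharge (Manning's equation):
  Q = (1/0.0324) * 7.772 * 0.5462^(2/3) * 0.00049^(1/2) = 3.54803 m^3/s
Step 2 — delivered flow: Q_field = 3.54803*(1 - 12/100) = 3.12226 m^3/s
Step 3 — volume delivered: V = 3.12226 * 9*3600 = 101161 m^3
Step 4 — area served: A = V / (depth/1000) = 101161 / 0.073 = 1386000 m^2
Therefore the field area that can be irrigated = 1386000 m^2.


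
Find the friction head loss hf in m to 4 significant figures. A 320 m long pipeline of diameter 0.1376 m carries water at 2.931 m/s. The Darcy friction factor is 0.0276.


Approach: apply the Darcy-Weisbach equation, hf = f*(L/D)*(v^2/(2g)).
hf = 0.0276 * (320/0.1376) * (2.931^2 / (2*9.81))
hf = 28.10 m
Therefore the friction head loss hf = 28.10 m.


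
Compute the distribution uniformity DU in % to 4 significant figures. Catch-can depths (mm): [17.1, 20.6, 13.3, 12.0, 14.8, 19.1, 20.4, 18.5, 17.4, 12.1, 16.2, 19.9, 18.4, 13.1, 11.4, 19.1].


Approach: apply the low-quarter distribution uniformity, DU = (mean of lowest quarter of readings / overall mean)*100.
sorted lowest 4 of 16: [11.4, 12.0, 12.1, 13.1] -> mean = 12.1500 mm
overall mean = 16.4625 mm
DU = (12.1500/16.4625)*100 = 73.80 %
Therefore the distribution uniformity DU = 73.80 %.


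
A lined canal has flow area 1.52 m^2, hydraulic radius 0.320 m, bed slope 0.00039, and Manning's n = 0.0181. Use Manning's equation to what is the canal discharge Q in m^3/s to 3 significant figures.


Approach: apply Manning's equation, Q = (1/n)*A*R^(2/3)*S^(1/2).
Q = (1/0.0181) * 1.52 * 0.320^(2/3) * 0.00039^(1/2) = 0.776 m^3/s
Therefore the canal discharge Q = 0.776 m^3/s.


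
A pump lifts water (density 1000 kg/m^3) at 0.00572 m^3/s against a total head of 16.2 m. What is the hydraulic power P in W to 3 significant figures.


Approach: apply the hydraulic power relation, P = rho*g*Q*H.
P = 1000 * 9.81 * 0.00572 * 16.2 = 909 W
Therefore the hydraulic power P = 909 W.


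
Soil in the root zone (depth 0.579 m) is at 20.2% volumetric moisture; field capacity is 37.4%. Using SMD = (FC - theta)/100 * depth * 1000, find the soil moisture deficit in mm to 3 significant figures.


SMD = (37.4 - 20.2)/100 * 0.579 * 1000 = 99.6 mm
Therefore the soil moisture deficit = 99.6 mm.


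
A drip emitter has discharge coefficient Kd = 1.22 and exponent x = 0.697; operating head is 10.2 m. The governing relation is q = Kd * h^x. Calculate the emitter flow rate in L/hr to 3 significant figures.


q = 1.22 * 10.2^0.697 = 6.16 L/hr
Therefore the emitter flow rate = 6.16 L/hr.


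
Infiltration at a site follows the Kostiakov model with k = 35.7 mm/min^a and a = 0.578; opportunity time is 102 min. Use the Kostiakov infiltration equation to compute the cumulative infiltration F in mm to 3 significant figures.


Approach: apply the Kostiakov infiltration equation, F = k*t^a.
F = 35.7 * 102^0.578 = 517 mm
Therefore the cumulative infiltration F = 517 mm.


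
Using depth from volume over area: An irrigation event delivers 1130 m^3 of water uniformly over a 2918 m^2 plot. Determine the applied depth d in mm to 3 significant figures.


Approach: apply depth from volume over area, d = (V/A)*1000.
d = (1130 / 2918) * 1000 = 387 mm
Therefore the applied depth d = 387 mm.


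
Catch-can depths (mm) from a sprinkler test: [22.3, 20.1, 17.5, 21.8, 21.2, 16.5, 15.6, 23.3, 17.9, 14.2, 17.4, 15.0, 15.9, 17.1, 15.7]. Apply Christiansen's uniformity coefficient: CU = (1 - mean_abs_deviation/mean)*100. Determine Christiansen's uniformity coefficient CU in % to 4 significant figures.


mean = 18.1000 mm
mean |d_i - mean| = 2.42667 mm
CU = (1 - 2.42667/18.1000)*100 = 86.59 %
Therefore Christiansen's uniformity coefficient CU = 86.59 %.


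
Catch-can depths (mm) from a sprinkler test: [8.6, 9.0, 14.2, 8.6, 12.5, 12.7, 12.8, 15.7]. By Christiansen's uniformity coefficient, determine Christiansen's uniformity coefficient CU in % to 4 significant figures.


Approach: apply Christiansen's uniformity coefficient, CU = (1 - mean_abs_deviation/mean)*100.
mean = 11.7625 mm
mean |d_i - mean| = 2.27188 mm
CU = (1 - 2.27188/11.7625)*100 = 80.69 %
Therefore Christiansen's uniformity coefficient CU = 80.69 %.


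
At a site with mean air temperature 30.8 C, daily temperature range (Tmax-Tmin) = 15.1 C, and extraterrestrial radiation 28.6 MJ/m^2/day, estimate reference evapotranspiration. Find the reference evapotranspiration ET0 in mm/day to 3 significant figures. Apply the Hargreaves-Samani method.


Approach: apply the Hargreaves-Samani method, ET0 = 0.0023*(Tmean+17.8)*sqrt(Tmax-Tmin)*0.408*Ra.
ET0 = 0.0023*(30.8+17.8)*sqrt(15.1)*0.408*28.6 = 5.07 mm/day
Therefore the reference evapotranspiration ET0 = 5.07 mm/day.


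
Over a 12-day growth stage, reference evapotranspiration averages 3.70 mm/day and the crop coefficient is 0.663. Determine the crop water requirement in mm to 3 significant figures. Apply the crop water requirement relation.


Approach: apply the crop water requirement relation, CWR = ET0 * Kc * days.
CWR = 3.70 * 0.663 * 12 = 29.4 mm
Therefore the crop water requirement = 29.4 mm.


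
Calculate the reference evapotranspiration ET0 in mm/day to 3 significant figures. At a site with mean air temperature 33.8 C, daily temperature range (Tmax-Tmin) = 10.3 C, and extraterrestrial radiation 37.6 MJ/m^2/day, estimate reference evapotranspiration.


Approach: apply the Hargreaves-Samani method, ET0 = 0.0023*(Tmean+17.8)*sqrt(Tmax-Tmin)*0.408*Ra.
ET0 = 0.0023*(33.8+17.8)*sqrt(10.3)*0.408*37.6 = 5.84 mm/day
Therefore the reference evapotranspiration ET0 = 5.84 mm/day.


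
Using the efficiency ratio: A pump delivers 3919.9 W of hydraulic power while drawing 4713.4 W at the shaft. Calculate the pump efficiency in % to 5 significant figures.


Approach: apply the efficiency ratio, eta = (P_out/P_in)*100.
eta = (3919.9 / 4713.4) * 100 = 83.165 %
Therefore the pump efficiency = 83.165 %.


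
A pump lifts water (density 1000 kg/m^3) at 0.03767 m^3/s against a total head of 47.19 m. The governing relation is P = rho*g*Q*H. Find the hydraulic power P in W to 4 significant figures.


P = 1000 * 9.81 * 0.03767 * 47.19 = 17440 W
Therefore the hydraulic power P = 17440 W.


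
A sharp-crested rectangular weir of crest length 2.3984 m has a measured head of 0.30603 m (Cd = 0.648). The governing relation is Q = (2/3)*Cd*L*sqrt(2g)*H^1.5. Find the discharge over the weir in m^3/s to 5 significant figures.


Q = (2/3)*0.648*2.3984*sqrt(2*9.81)*0.30603^1.5 = 0.77696 m^3/s
Therefore the discharge over the weir = 0.77696 m^3/s.


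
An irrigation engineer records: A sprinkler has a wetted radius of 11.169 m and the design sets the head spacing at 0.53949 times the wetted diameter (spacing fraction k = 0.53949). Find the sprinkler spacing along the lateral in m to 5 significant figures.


Approach: apply the sprinkler spacing rule (spacing as a fraction of wetted diameter), S = k*(2*R).
S = 0.53949 * (2 * 11.169) = 12.051 m
Therefore the sprinkler spacing along the lateral = 12.051 m.


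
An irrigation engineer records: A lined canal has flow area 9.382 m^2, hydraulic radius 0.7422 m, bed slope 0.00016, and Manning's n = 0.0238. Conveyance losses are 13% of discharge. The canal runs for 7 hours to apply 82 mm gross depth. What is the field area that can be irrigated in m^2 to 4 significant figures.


Approach: apply Manning's equation with a conveyance and depth budget, Q = (1/n)*A*R^(2/3)*S^(1/2); Q_field = Q*(1-loss); Area = Q_field*t/(d/1000).
Step 1 — canal discharge (Manning's equation):
  Q = (1/0.0238) * 9.382 * 0.7422^(2/3) * 0.00016^(1/2) = 4.08751 m^3/s
Step 2 — delivered flow: Q_field = 4.08751*(1 - 13/100) = 3.55614 m^3/s
Step 3 — volume delivered: V = 3.55614 * 7*3600 = 89614.6 m^3
Step 4 — area served: A = V / (depth/1000) = 89614.6 / 0.082 = 1093000 m^2
Therefore the field area that can be irrigated = 1093000 m^2.


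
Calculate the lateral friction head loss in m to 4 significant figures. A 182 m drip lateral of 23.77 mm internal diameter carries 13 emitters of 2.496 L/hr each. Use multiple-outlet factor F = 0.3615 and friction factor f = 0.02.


Approach: apply Darcy-Weisbach with the multiple-outlet F-factor, Q = n*q/(3600*1000) m^3/s; v = Q/A; hf = F*f*(L/D)*(v^2/(2g)).
Q = 13*2.496/(3600*1000) = 9.01333e-06 m^3/s
A = pi*(23.77e-3/2)^2 = 4.43760e-04 m^2, so v = Q/A = 0.0203113 m/s
hf = 0.3615*0.02*(182/0.02377)*(0.0203113^2/(2*9.81)) = 0.001164 m
Therefore the lateral friction head loss = 0.001164 m.


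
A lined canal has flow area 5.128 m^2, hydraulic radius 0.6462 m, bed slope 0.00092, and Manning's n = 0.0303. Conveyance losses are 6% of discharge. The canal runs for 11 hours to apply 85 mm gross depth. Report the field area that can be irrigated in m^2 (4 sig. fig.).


Approach: apply Manning's equation with a conveyance and depth budget, Q = (1/n)*A*R^(2/3)*S^(1/2); Q_field = Q*(1-loss); Area = Q_field*t/(d/1000).
Step 1 — canal discharge (Manning's equation):
  Q = (1/0.0303) * 5.128 * 0.6462^(2/3) * 0.00092^(1/2) = 3.83687 m^3/s
Step 2 — delivered flow: Q_field = 3.83687*(1 - 6/100) = 3.60666 m^3/s
Step 3 — volume delivered: V = 3.60666 * 11*3600 = 142824 m^3
Step 4 — area served: A = V / (depth/1000) = 142824 / 0.085 = 1680000 m^2
Therefore the field area that can be irrigated = 1680000 m^2.


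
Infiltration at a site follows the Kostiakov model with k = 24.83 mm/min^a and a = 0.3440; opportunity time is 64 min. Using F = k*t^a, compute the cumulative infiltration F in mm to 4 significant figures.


F = 24.83 * 64^0.3440 = 103.8 mm
Therefore the cumulative infiltration F = 103.8 mm.


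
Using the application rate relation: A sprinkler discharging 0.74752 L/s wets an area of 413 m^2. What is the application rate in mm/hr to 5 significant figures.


Approach: apply the application rate relation, rate = (Q/A)*3600.
rate = (0.74752 / 413) * 3600 = 6.5159 mm/hr
Therefore the application rate = 6.5159 mm/hr.


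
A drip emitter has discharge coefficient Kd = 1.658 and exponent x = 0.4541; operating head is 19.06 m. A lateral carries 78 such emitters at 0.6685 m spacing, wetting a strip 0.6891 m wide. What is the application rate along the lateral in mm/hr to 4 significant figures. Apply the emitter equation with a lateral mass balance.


Approach: apply the emitter equation with a lateral mass balance, q = Kd*h^x; Q = n*q; rate = Q/(n*spacing*width).
Step 1 — single emitter flow (q = Kd*h^x):
  q = 1.658 * 19.06^0.4541 = 6.32249 L/hr
Step 2 — total lateral flow: Q = 78 * 6.32249 = 493.154 L/hr
Step 3 — wetted area: A = 78 * 0.6685 * 0.6891 = 35.9317 m^2
Step 4 — application rate: Q/A = 493.154/35.9317 = 13.72 mm/hr
Therefore the application rate along the lateral = 13.72 mm/hr.


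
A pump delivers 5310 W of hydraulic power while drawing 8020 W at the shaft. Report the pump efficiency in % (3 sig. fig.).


Approach: apply the efficiency ratio, eta = (P_out/P_in)*100.
eta = (5310 / 8020) * 100 = 66.2 %
Therefore the pump efficiency = 66.2 %.


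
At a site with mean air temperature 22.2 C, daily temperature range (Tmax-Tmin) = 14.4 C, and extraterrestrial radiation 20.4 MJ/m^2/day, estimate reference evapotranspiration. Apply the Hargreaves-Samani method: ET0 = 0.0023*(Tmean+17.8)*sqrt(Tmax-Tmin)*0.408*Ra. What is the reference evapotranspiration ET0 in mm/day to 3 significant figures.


ET0 = 0.0023*(22.2+17.8)*sqrt(14.4)*0.408*20.4 = 2.91 mm/day
Therefore the reference evapotranspiration ET0 = 2.91 mm/day.


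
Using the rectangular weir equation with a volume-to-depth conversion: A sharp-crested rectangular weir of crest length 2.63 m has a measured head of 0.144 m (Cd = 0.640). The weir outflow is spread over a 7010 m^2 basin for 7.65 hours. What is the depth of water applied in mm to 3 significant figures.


Approach: apply the rectangular weir equation with a volume-to-depth conversion, Q = (2/3)*Cd*L*sqrt(2g)*H^1.5; d = Q*t/A * 1000.
Step 1 — weir discharge:
  Q = (2/3)*0.640*2.63*sqrt(2*9.81)*0.144^1.5 = 0.27160 m^3/s
Step 2 — volume: V = 0.27160 * 7.65*3600 = 7480.0 m^3
Step 3 — depth: d = V/A * 1000 = 7480.0/7010 * 1000 = 1070 mm
Therefore the depth of water applied = 1070 mm.


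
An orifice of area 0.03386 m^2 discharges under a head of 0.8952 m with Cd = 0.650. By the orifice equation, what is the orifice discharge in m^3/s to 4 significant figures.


Approach: apply the orifice equation, Q = Cd*A*sqrt(2*g*h).
Q = 0.650 * 0.03386 * sqrt(2*9.81*0.8952) = 0.09224 m^3/s
Therefore the orifice discharge = 0.09224 m^3/s.


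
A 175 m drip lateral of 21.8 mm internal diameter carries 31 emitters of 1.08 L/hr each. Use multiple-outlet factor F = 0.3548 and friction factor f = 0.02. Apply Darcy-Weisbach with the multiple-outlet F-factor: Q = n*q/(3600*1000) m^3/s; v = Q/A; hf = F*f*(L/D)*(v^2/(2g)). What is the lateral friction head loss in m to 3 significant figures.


Q = 31*1.08/(3600*1000) = 9.3000e-06 m^3/s
A = pi*(21.8e-3/2)^2 = 3.7325e-04 m^2, so v = Q/A = 0.024916 m/s
hf = 0.3548*0.02*(175/0.0218)*(0.024916^2/(2*9.81)) = 0.00180 m
Therefore the lateral friction head loss = 0.00180 m.


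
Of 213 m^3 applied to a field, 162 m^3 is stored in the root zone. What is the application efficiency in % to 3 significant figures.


Approach: apply the application efficiency ratio, Ea = (stored/applied)*100.
Ea = (162/213)*100 = 76.1 %
Therefore the application efficiency = 76.1 %.


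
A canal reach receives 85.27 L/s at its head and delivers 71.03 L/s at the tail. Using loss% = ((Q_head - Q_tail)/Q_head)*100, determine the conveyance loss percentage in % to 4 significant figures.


loss = ((85.27 - 71.03)/85.27)*100 = 16.70 %
Therefore the conveyance loss percentage = 16.70 %.


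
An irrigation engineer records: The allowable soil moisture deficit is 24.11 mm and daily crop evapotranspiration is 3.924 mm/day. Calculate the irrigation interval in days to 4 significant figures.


Approach: apply the irrigation interval relation, interval = SMD / ETc.
interval = 24.11 / 3.924 = 6.144 days
Therefore the irrigation interval = 6.144 days.


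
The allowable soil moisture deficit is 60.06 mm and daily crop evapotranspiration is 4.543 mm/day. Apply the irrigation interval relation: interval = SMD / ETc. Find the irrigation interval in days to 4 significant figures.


interval = 60.06 / 4.543 = 13.22 days
Therefore the irrigation interval = 13.22 days.


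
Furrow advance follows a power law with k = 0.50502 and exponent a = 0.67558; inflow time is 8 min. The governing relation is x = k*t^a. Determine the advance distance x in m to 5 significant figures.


x = 0.50502 * 8^0.67558 = 2.0579 m
Therefore the advance distance x = 2.0579 m.


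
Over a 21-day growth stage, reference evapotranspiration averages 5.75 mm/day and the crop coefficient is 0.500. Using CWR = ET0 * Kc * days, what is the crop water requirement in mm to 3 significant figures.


CWR = 5.75 * 0.500 * 21 = 60.4 mm
Therefore the crop water requirement = 60.4 mm.


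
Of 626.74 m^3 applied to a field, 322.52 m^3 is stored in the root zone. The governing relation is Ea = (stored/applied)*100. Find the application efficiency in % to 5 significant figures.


Ea = (322.52/626.74)*100 = 51.460 %
Therefore the application efficiency = 51.460 %.


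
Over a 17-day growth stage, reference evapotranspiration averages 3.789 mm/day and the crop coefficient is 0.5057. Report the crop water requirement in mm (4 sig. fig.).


Approach: apply the crop water requirement relation, CWR = ET0 * Kc * days.
CWR = 3.789 * 0.5057 * 17 = 32.57 mm
Therefore the crop water requirement = 32.57 mm.


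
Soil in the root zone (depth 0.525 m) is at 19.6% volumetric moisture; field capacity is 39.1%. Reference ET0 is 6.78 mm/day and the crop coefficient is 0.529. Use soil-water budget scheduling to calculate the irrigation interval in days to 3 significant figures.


Approach: apply soil-water budget scheduling, SMD = (FC-theta)/100*depth*1000; ETc = ET0*Kc; interval = SMD/ETc.
Step 1 — soil moisture deficit:
  SMD = (39.1 - 19.6)/100 * 0.525 * 1000 = 102.38 mm
Step 2 — daily crop ET (ETc = ET0*Kc):
  ETc = 6.78 * 0.529 = 3.5866 mm/day
Step 3 — irrigation interval (SMD/ETc):
  interval = 102.38 / 3.5866 = 28.5 days
Therefore the irrigation interval = 28.5 days.


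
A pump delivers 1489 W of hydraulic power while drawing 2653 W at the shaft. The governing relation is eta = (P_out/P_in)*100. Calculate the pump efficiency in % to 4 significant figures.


eta = (1489 / 2653) * 100 = 56.13 %
Therefore the pump efficiency = 56.13 %.


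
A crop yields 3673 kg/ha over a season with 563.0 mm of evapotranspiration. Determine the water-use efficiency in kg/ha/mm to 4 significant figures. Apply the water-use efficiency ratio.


Approach: apply the water-use efficiency ratio, WUE = yield/ET.
WUE = 3673 / 563.0 = 6.524 kg/ha/mm
Therefore the water-use efficiency = 6.524 kg/ha/mm.


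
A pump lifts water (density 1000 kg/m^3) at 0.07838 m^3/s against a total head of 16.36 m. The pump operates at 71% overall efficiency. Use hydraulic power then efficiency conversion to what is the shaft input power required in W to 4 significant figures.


Approach: apply hydraulic power then efficiency conversion, P = rho*g*Q*H; P_in = P/eta.
Step 1 — hydraulic power (P = rho*g*Q*H):
  P = 1000 * 9.81 * 0.07838 * 16.36 = 12579.3 W
Step 2 — input power: P_in = P/eta = 12579.3 / 0.71 = 17720 W
Therefore the shaft input power required = 17720 W.


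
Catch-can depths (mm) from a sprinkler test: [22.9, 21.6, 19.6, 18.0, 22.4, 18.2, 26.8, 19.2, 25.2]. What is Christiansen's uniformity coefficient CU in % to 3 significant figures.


Approach: apply Christiansen's uniformity coefficient, CU = (1 - mean_abs_deviation/mean)*100.
mean = 21.544 mm
mean |d_i - mean| = 2.4840 mm
CU = (1 - 2.4840/21.544)*100 = 88.5 %
Therefore Christiansen's uniformity coefficient CU = 88.5 %.


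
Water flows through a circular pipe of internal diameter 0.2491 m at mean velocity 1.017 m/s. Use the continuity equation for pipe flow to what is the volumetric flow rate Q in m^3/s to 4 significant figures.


Approach: apply the continuity equation for pipe flow, Q = A * v with A = pi*(D/2)^2.
A = pi*(0.2491/2)^2 = 0.0487346 m^2
Q = 0.0487346 * 1.017 = 0.04956 m^3/s
Therefore the volumetric flow rate Q = 0.04956 m^3/s.


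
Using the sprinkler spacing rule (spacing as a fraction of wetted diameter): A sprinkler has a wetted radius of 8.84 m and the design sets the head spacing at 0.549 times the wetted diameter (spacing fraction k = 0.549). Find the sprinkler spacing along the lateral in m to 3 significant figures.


Approach: apply the sprinkler spacing rule (spacing as a fraction of wetted diameter), S = k*(2*R).
S = 0.549 * (2 * 8.84) = 9.71 m
Therefore the sprinkler spacing along the lateral = 9.71 m.


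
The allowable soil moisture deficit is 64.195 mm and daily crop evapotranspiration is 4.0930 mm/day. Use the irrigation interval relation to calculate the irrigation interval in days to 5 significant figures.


Approach: apply the irrigation interval relation, interval = SMD / ETc.
interval = 64.195 / 4.0930 = 15.684 days
Therefore the irrigation interval = 15.684 days.


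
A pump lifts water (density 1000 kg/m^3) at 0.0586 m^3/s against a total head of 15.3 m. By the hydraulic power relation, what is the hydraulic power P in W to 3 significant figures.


Approach: apply the hydraulic power relation, P = rho*g*Q*H.
P = 1000 * 9.81 * 0.0586 * 15.3 = 8800 W
Therefore the hydraulic power P = 8800 W.


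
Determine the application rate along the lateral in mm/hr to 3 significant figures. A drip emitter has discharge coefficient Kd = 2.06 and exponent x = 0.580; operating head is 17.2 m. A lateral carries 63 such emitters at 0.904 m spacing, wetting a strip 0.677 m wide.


Approach: apply the emitter equation with a lateral mass balance, q = Kd*h^x; Q = n*q; rate = Q/(n*spacing*width).
Step 1 — single emitter flow (q = Kd*h^x):
  q = 2.06 * 17.2^0.580 = 10.727 L/hr
Step 2 — total lateral flow: Q = 63 * 10.727 = 675.79 L/hr
Step 3 — wetted area: A = 63 * 0.904 * 0.677 = 38.557 m^2
Step 4 — application rate: Q/A = 675.79/38.557 = 17.5 mm/hr
Therefore the application rate along the lateral = 17.5 mm/hr.


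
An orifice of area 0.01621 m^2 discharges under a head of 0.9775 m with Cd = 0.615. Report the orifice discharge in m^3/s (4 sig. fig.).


Approach: apply the orifice equation, Q = Cd*A*sqrt(2*g*h).
Q = 0.615 * 0.01621 * sqrt(2*9.81*0.9775) = 0.04366 m^3/s
Therefore the orifice discharge = 0.04366 m^3/s.


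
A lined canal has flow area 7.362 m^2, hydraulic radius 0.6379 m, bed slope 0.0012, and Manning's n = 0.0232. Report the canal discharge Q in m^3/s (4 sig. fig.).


Approach: apply Manning's equation, Q = (1/n)*A*R^(2/3)*S^(1/2).
Q = (1/0.0232) * 7.362 * 0.6379^(2/3) * 0.0012^(1/2) = 8.146 m^3/s
Therefore the canal discharge Q = 8.146 m^3/s.


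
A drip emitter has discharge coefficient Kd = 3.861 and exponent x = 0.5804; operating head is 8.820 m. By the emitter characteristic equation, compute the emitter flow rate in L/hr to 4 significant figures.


Approach: apply the emitter characteristic equation, q = Kd * h^x.
q = 3.861 * 8.820^0.5804 = 13.66 L/hr
Therefore the emitter flow rate = 13.66 L/hr.


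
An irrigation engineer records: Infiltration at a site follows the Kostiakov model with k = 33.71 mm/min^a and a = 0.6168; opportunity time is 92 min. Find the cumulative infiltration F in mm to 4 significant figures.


Approach: apply the Kostiakov infiltration equation, F = k*t^a.
F = 33.71 * 92^0.6168 = 548.3 mm
Therefore the cumulative infiltration F = 548.3 mm.


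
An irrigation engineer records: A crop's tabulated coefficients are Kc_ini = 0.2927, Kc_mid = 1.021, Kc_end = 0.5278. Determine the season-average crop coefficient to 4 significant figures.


Approach: apply a simple seasonal average, Kc_avg = (Kc_ini + Kc_mid + Kc_end)/3.
Kc_avg = (0.2927 + 1.021 + 0.5278)/3 = 0.6138
Therefore the season-average crop coefficient = 0.6138.


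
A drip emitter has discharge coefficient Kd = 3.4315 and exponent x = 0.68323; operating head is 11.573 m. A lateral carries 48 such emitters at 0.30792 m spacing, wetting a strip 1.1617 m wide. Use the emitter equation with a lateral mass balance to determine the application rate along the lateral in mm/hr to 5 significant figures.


Approach: apply the emitter equation with a lateral mass balance, q = Kd*h^x; Q = n*q; rate = Q/(n*spacing*width).
Step 1 — single emitter flow (q = Kd*h^x):
  q = 3.4315 * 11.573^0.68323 = 18.28362 L/hr
Step 2 — total lateral flow: Q = 48 * 18.28362 = 877.6138 L/hr
Step 3 — wetted area: A = 48 * 0.30792 * 1.1617 = 17.17011 m^2
Step 4 — application rate: Q/A = 877.6138/17.17011 = 51.113 mm/hr
Therefore the application rate along the lateral = 51.113 mm/hr.


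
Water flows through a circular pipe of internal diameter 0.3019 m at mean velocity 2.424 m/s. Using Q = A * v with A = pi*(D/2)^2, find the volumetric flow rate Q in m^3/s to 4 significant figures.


A = pi*(0.3019/2)^2 = 0.0715840 m^2
Q = 0.0715840 * 2.424 = 0.1735 m^3/s
Therefore the volumetric flow rate Q = 0.1735 m^3/s.


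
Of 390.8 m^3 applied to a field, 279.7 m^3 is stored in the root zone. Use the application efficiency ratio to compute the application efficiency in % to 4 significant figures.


Approach: apply the application efficiency ratio, Ea = (stored/applied)*100.
Ea = (279.7/390.8)*100 = 71.57 %
Therefore the application efficiency = 71.57 %.


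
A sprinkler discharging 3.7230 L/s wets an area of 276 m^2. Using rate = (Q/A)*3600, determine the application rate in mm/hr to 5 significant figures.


rate = (3.7230 / 276) * 3600 = 48.561 mm/hr
Therefore the application rate = 48.561 mm/hr.


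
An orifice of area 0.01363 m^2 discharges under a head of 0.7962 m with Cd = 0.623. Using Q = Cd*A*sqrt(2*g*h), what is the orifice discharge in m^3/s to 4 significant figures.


Q = 0.623 * 0.01363 * sqrt(2*9.81*0.7962) = 0.03356 m^3/s
Therefore the orifice discharge = 0.03356 m^3/s.


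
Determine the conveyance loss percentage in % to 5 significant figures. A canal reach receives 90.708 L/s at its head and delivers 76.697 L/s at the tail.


Approach: apply the conveyance loss ratio, loss% = ((Q_head - Q_tail)/Q_head)*100.
loss = ((90.708 - 76.697)/90.708)*100 = 15.446 %
Therefore the conveyance loss percentage = 15.446 %.


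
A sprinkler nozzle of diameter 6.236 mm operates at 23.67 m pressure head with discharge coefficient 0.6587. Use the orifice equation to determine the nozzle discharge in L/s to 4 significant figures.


Approach: apply the orifice equation, Q = Cd*A*sqrt(2*g*h), A = pi*(d/2)^2.
A = pi*(6.236e-3/2)^2 = 3.05423e-05 m^2
Q = 0.6587 * 3.05423e-05 * sqrt(2*9.81*23.67) * 1000 = 0.4335 L/s
Therefore the nozzle discharge = 0.4335 L/s.


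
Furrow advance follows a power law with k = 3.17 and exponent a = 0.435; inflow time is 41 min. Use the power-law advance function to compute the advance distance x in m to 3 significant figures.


Approach: apply the power-law advance function, x = k*t^a.
x = 3.17 * 41^0.435 = 15.9 m
Therefore the advance distance x = 15.9 m.


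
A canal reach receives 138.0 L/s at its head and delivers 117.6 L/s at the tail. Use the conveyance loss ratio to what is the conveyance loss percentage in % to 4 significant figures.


Approach: apply the conveyance loss ratio, loss% = ((Q_head - Q_tail)/Q_head)*100.
loss = ((138.0 - 117.6)/138.0)*100 = 14.78 %
Therefore the conveyance loss percentage = 14.78 %.


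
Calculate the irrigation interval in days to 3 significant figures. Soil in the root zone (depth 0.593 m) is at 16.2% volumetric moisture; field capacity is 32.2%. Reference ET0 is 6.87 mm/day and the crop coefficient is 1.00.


Approach: apply soil-water budget scheduling, SMD = (FC-theta)/100*depth*1000; ETc = ET0*Kc; interval = SMD/ETc.
Step 1 — soil moisture deficit:
  SMD = (32.2 - 16.2)/100 * 0.593 * 1000 = 94.880 mm
Step 2 — daily crop ET (ETc = ET0*Kc):
  ETc = 6.87 * 1.00 = 6.8700 mm/day
Step 3 — irrigation interval (SMD/ETc):
  interval = 94.880 / 6.8700 = 13.8 days
Therefore the irrigation interval = 13.8 days.


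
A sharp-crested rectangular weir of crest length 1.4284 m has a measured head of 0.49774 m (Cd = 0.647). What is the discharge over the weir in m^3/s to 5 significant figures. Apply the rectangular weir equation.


Approach: apply the rectangular weir equation, Q = (2/3)*Cd*L*sqrt(2g)*H^1.5.
Q = (2/3)*0.647*1.4284*sqrt(2*9.81)*0.49774^1.5 = 0.95833 m^3/s
Therefore the discharge over the weir = 0.95833 m^3/s.


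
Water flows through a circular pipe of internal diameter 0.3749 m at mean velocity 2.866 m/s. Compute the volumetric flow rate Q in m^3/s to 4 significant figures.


Approach: apply the continuity equation for pipe flow, Q = A * v with A = pi*(D/2)^2.
A = pi*(0.3749/2)^2 = 0.110388 m^2
Q = 0.110388 * 2.866 = 0.3164 m^3/s
Therefore the volumetric flow rate Q = 0.3164 m^3/s.


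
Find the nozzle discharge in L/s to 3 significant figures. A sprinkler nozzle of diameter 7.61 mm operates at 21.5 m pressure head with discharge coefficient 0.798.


Approach: apply the orifice equation, Q = Cd*A*sqrt(2*g*h), A = pi*(d/2)^2.
A = pi*(7.61e-3/2)^2 = 4.5484e-05 m^2
Q = 0.798 * 4.5484e-05 * sqrt(2*9.81*21.5) * 1000 = 0.745 L/s
Therefore the nozzle discharge = 0.745 L/s.


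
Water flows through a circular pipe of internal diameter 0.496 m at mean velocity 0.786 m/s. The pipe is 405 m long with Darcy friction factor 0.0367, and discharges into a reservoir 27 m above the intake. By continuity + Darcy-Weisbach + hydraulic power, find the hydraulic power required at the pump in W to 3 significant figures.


Approach: apply continuity + Darcy-Weisbach + hydraulic power, Q = A*v; hf = f*(L/D)*(v^2/(2g)); H = static + hf; P = rho*g*Q*H.
Step 1 — flow rate (continuity, Q = A*v):
  A = pi*(0.496/2)^2 = 0.19322 m^2
  Q = 0.19322 * 0.786 = 0.15187 m^3/s
Step 2 — friction head loss (Darcy-Weisbach):
  hf = 0.0367 * (405/0.496) * (0.786^2 / (2*9.81))
  hf = 0.94359 m
Step 3 — total head: H = 27 + 0.94359 = 27.944 m
Step 4 — hydraulic power (P = rho*g*Q*H):
  P = 1000 * 9.81 * 0.15187 * 27.944 = 41600 W
Therefore the hydraulic power required at the pump = 41600 W.


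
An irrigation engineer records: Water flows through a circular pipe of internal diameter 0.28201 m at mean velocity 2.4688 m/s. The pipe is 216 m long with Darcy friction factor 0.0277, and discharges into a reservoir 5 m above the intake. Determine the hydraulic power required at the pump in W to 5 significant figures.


Approach: apply continuity + Darcy-Weisbach + hydraulic power, Q = A*v; hf = f*(L/D)*(v^2/(2g)); H = static + hf; P = rho*g*Q*H.
Step 1 — flow rate (continuity, Q = A*v):
  A = pi*(0.28201/2)^2 = 0.06246243 m^2
  Q = 0.06246243 * 2.4688 = 0.1542073 m^3/s
Step 2 — friction head loss (Darcy-Weisbach):
  hf = 0.0277 * (216/0.28201) * (2.4688^2 / (2*9.81))
  hf = 6.590856 m
Step 3 — total head: H = 5 + 6.590856 = 11.59086 m
Step 4 — hydraulic power (P = rho*g*Q*H):
  P = 1000 * 9.81 * 0.1542073 * 11.59086 = 17534 W
Therefore the hydraulic power required at the pump = 17534 W.


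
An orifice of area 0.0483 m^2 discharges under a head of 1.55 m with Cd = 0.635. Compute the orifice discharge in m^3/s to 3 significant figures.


Approach: apply the orifice equation, Q = Cd*A*sqrt(2*g*h).
Q = 0.635 * 0.0483 * sqrt(2*9.81*1.55) = 0.169 m^3/s
Therefore the orifice discharge = 0.169 m^3/s.


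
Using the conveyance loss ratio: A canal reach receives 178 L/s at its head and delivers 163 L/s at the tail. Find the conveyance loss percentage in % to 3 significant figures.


Approach: apply the conveyance loss ratio, loss% = ((Q_head - Q_tail)/Q_head)*100.
loss = ((178 - 163)/178)*100 = 8.43 %
Therefore the conveyance loss percentage = 8.43 %.


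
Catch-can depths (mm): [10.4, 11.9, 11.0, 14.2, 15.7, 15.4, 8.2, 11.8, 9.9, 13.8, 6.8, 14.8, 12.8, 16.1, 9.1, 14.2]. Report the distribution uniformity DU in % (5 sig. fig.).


Approach: apply the low-quarter distribution uniformity, DU = (mean of lowest quarter of readings / overall mean)*100.
sorted lowest 4 of 16: [6.8, 8.2, 9.1, 9.9] -> mean = 8.500000 mm
overall mean = 12.25625 mm
DU = (8.500000/12.25625)*100 = 69.352 %
Therefore the distribution uniformity DU = 69.352 %.


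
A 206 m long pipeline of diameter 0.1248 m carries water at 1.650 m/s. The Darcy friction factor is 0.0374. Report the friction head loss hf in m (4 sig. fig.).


Approach: apply the Darcy-Weisbach equation, hf = f*(L/D)*(v^2/(2g)).
hf = 0.0374 * (206/0.1248) * (1.650^2 / (2*9.81))
hf = 8.566 m
Therefore the friction head loss hf = 8.566 m.


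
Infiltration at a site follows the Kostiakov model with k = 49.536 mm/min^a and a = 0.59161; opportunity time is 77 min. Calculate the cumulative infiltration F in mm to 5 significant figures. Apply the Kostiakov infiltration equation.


Approach: apply the Kostiakov infiltration equation, F = k*t^a.
F = 49.536 * 77^0.59161 = 647.12 mm
Therefore the cumulative infiltration F = 647.12 mm.


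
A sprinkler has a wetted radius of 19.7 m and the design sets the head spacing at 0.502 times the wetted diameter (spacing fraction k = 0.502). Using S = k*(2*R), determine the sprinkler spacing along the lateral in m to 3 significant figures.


S = 0.502 * (2 * 19.7) = 19.8 m
Therefore the sprinkler spacing along the lateral = 19.8 m.


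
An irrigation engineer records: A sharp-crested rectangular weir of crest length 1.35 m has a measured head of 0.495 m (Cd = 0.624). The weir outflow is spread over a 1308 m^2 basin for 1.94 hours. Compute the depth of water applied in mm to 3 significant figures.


Approach: apply the rectangular weir equation with a volume-to-depth conversion, Q = (2/3)*Cd*L*sqrt(2g)*H^1.5; d = Q*t/A * 1000.
Step 1 — weir discharge:
  Q = (2/3)*0.624*1.35*sqrt(2*9.81)*0.495^1.5 = 0.86633 m^3/s
Step 2 — volume: V = 0.86633 * 1.94*3600 = 6050.5 m^3
Step 3 — depth: d = V/A * 1000 = 6050.5/1308 * 1000 = 4630 mm
Therefore the depth of water applied = 4630 mm.


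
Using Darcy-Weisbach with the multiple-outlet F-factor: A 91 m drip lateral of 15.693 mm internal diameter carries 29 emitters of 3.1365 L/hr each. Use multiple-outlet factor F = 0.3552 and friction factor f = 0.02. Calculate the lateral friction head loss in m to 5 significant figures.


Approach: apply Darcy-Weisbach with the multiple-outlet F-factor, Q = n*q/(3600*1000) m^3/s; v = Q/A; hf = F*f*(L/D)*(v^2/(2g)).
Q = 29*3.1365/(3600*1000) = 2.526625e-05 m^3/s
A = pi*(15.693e-3/2)^2 = 1.934202e-04 m^2, so v = Q/A = 0.1306288 m/s
hf = 0.3552*0.02*(91/0.015693)*(0.1306288^2/(2*9.81)) = 0.035828 m
Therefore the lateral friction head loss = 0.035828 m.


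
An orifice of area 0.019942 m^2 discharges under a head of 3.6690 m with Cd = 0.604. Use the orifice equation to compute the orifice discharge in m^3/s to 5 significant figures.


Approach: apply the orifice equation, Q = Cd*A*sqrt(2*g*h).
Q = 0.604 * 0.019942 * sqrt(2*9.81*3.6690) = 0.10219 m^3/s
Therefore the orifice discharge = 0.10219 m^3/s.


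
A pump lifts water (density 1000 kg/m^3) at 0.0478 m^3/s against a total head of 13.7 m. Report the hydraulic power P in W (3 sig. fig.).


Approach: apply the hydraulic power relation, P = rho*g*Q*H.
P = 1000 * 9.81 * 0.0478 * 13.7 = 6420 W
Therefore the hydraulic power P = 6420 W.


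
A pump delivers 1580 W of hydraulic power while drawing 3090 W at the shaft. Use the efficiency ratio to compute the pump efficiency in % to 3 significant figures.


Approach: apply the efficiency ratio, eta = (P_out/P_in)*100.
eta = (1580 / 3090) * 100 = 51.1 %
Therefore the pump efficiency = 51.1 %.


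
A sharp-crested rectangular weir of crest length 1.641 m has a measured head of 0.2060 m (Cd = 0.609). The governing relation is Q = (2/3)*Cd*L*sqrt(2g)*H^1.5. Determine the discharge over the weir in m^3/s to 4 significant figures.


Q = (2/3)*0.609*1.641*sqrt(2*9.81)*0.2060^1.5 = 0.2759 m^3/s
Therefore the discharge over the weir = 0.2759 m^3/s.


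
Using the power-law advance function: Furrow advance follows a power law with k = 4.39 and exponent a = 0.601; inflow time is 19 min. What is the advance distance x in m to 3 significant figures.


Approach: apply the power-law advance function, x = k*t^a.
x = 4.39 * 19^0.601 = 25.8 m
Therefore the advance distance x = 25.8 m.


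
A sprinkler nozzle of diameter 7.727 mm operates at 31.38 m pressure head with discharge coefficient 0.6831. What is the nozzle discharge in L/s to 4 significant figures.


Approach: apply the orifice equation, Q = Cd*A*sqrt(2*g*h), A = pi*(d/2)^2.
A = pi*(7.727e-3/2)^2 = 4.68934e-05 m^2
Q = 0.6831 * 4.68934e-05 * sqrt(2*9.81*31.38) * 1000 = 0.7948 L/s
Therefore the nozzle discharge = 0.7948 L/s.


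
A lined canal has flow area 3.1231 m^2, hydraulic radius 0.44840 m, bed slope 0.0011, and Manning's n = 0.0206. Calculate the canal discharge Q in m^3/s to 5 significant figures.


Approach: apply Manning's equation, Q = (1/n)*A*R^(2/3)*S^(1/2).
Q = (1/0.0206) * 3.1231 * 0.44840^(2/3) * 0.0011^(1/2) = 2.9457 m^3/s
Therefore the canal discharge Q = 2.9457 m^3/s.


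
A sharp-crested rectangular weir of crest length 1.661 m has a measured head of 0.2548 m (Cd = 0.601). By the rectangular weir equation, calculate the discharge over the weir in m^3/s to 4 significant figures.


Approach: apply the rectangular weir equation, Q = (2/3)*Cd*L*sqrt(2g)*H^1.5.
Q = (2/3)*0.601*1.661*sqrt(2*9.81)*0.2548^1.5 = 0.3791 m^3/s
Therefore the discharge over the weir = 0.3791 m^3/s.


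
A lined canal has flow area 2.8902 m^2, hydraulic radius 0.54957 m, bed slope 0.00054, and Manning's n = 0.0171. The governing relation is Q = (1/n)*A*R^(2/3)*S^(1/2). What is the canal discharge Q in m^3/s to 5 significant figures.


Q = (1/0.0171) * 2.8902 * 0.54957^(2/3) * 0.00054^(1/2) = 2.6352 m^3/s
Therefore the canal discharge Q = 2.6352 m^3/s.


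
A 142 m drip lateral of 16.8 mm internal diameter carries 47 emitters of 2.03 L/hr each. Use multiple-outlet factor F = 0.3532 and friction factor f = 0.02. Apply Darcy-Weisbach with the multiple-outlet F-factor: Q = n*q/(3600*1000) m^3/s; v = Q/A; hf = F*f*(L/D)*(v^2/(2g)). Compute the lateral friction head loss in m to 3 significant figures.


Q = 47*2.03/(3600*1000) = 2.6503e-05 m^3/s
A = pi*(16.8e-3/2)^2 = 2.2167e-04 m^2, so v = Q/A = 0.11956 m/s
hf = 0.3532*0.02*(142/0.0168)*(0.11956^2/(2*9.81)) = 0.0435 m
Therefore the lateral friction head loss = 0.0435 m.


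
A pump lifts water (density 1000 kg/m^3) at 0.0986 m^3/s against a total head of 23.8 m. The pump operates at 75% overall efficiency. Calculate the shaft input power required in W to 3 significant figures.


Approach: apply hydraulic power then efficiency conversion, P = rho*g*Q*H; P_in = P/eta.
Step 1 — hydraulic power (P = rho*g*Q*H):
  P = 1000 * 9.81 * 0.0986 * 23.8 = 23021 W
Step 2 — input power: P_in = P/eta = 23021 / 0.75 = 30700 W
Therefore the shaft input power required = 30700 W.


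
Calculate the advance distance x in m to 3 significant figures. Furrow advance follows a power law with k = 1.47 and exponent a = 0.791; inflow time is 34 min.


Approach: apply the power-law advance function, x = k*t^a.
x = 1.47 * 34^0.791 = 23.9 m
Therefore the advance distance x = 23.9 m.


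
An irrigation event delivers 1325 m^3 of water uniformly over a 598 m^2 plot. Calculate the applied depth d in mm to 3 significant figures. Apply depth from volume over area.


Approach: apply depth from volume over area, d = (V/A)*1000.
d = (1325 / 598) * 1000 = 2220 mm
Therefore the applied depth d = 2220 mm.


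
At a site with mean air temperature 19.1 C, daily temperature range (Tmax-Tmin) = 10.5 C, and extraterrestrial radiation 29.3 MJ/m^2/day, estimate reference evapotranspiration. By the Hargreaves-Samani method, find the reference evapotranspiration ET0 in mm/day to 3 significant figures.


Approach: apply the Hargreaves-Samani method, ET0 = 0.0023*(Tmean+17.8)*sqrt(Tmax-Tmin)*0.408*Ra.
ET0 = 0.0023*(19.1+17.8)*sqrt(10.5)*0.408*29.3 = 3.29 mm/day
Therefore the reference evapotranspiration ET0 = 3.29 mm/day.
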